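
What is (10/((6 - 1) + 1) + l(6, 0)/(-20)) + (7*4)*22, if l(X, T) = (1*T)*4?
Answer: 1853/3 ≈ 617.67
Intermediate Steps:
l(X, T) = 4*T (l(X, T) = T*4 = 4*T)
(10/((6 - 1) + 1) + l(6, 0)/(-20)) + (7*4)*22 = (10/((6 - 1) + 1) + (4*0)/(-20)) + (7*4)*22 = (10/(5 + 1) + 0*(-1/20)) + 28*22 = (10/6 + 0) + 616 = (10*(1/6) + 0) + 616 = (5/3 + 0) + 616 = 5/3 + 616 = 1853/3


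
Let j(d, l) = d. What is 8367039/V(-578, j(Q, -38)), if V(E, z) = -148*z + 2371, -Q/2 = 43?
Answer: 2789013/5033 ≈ 554.15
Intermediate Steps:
Q = -86 (Q = -2*43 = -86)
V(E, z) = 2371 - 148*z
8367039/V(-578, j(Q, -38)) = 8367039/(2371 - 148*(-86)) = 8367039/(2371 + 12728) = 8367039/15099 = 8367039*(1/15099) = 2789013/5033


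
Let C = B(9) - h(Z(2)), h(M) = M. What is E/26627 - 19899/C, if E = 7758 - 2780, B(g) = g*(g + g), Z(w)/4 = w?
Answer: -48098551/372778 ≈ -129.03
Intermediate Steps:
Z(w) = 4*w
B(g) = 2*g² (B(g) = g*(2*g) = 2*g²)
C = 154 (C = 2*9² - 4*2 = 2*81 - 1*8 = 162 - 8 = 154)
E = 4978
E/26627 - 19899/C = 4978/26627 - 19899/154 = 4978*(1/26627) - 19899*1/154 = 4978/26627 - 1809/14 = -48098551/372778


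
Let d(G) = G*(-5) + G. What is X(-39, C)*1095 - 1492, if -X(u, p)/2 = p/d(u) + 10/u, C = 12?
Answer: -14286/13 ≈ -1098.9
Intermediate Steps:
d(G) = -4*G (d(G) = -5*G + G = -4*G)
X(u, p) = -20/u + p/(2*u) (X(u, p) = -2*(p/((-4*u)) + 10/u) = -2*(p*(-1/(4*u)) + 10/u) = -2*(-p/(4*u) + 10/u) = -2*(10/u - p/(4*u)) = -20/u + p/(2*u))
X(-39, C)*1095 - 1492 = ((½)*(-40 + 12)/(-39))*1095 - 1492 = ((½)*(-1/39)*(-28))*1095 - 1492 = (14/39)*1095 - 1492 = 5110/13 - 1492 = -14286/13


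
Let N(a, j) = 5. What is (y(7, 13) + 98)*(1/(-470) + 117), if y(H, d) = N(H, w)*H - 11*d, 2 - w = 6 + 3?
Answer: -54989/47 ≈ -1170.0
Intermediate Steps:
w = -7 (w = 2 - (6 + 3) = 2 - 1*9 = 2 - 9 = -7)
y(H, d) = -11*d + 5*H (y(H, d) = 5*H - 11*d = -11*d + 5*H)
(y(7, 13) + 98)*(1/(-470) + 117) = ((-11*13 + 5*7) + 98)*(1/(-470) + 117) = ((-143 + 35) + 98)*(-1/470 + 117) = (-108 + 98)*(54989/470) = -10*54989/470 = -54989/47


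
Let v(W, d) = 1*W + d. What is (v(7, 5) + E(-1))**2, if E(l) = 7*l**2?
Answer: 361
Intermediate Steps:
v(W, d) = W + d
(v(7, 5) + E(-1))**2 = ((7 + 5) + 7*(-1)**2)**2 = (12 + 7*1)**2 = (12 + 7)**2 = 19**2 = 361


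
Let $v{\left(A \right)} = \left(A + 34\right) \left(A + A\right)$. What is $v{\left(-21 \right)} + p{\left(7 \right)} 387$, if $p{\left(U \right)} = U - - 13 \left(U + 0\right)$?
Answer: $37380$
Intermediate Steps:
$p{\left(U \right)} = 14 U$ ($p{\left(U \right)} = U - - 13 U = U + 13 U = 14 U$)
$v{\left(A \right)} = 2 A \left(34 + A\right)$ ($v{\left(A \right)} = \left(34 + A\right) 2 A = 2 A \left(34 + A\right)$)
$v{\left(-21 \right)} + p{\left(7 \right)} 387 = 2 \left(-21\right) \left(34 - 21\right) + 14 \cdot 7 \cdot 387 = 2 \left(-21\right) 13 + 98 \cdot 387 = -546 + 37926 = 37380$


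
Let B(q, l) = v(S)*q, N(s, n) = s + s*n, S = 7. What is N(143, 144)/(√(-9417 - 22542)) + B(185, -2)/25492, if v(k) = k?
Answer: 1295/25492 - 20735*I*√3551/10653 ≈ 0.0508 - 115.99*I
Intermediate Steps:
N(s, n) = s + n*s
B(q, l) = 7*q
N(143, 144)/(√(-9417 - 22542)) + B(185, -2)/25492 = (143*(1 + 144))/(√(-9417 - 22542)) + (7*185)/25492 = (143*145)/(√(-31959)) + 1295*(1/25492) = 20735/((3*I*√3551)) + 1295/25492 = 20735*(-I*√3551/10653) + 1295/25492 = -20735*I*√3551/10653 + 1295/25492 = 1295/25492 - 20735*I*√3551/10653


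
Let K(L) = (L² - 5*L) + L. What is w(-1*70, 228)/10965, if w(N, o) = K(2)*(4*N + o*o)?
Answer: -206816/10965 ≈ -18.861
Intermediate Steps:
K(L) = L² - 4*L
w(N, o) = -16*N - 4*o² (w(N, o) = (2*(-4 + 2))*(4*N + o*o) = (2*(-2))*(4*N + o²) = -4*(o² + 4*N) = -16*N - 4*o²)
w(-1*70, 228)/10965 = (-(-16)*70 - 4*228²)/10965 = (-16*(-70) - 4*51984)*(1/10965) = (1120 - 207936)*(1/10965) = -206816*1/10965 = -206816/10965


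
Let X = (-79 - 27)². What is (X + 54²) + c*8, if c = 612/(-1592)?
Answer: 2815636/199 ≈ 14149.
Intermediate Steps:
c = -153/398 (c = 612*(-1/1592) = -153/398 ≈ -0.38442)
X = 11236 (X = (-106)² = 11236)
(X + 54²) + c*8 = (11236 + 54²) - 153/398*8 = (11236 + 2916) - 612/199 = 14152 - 612/199 = 2815636/199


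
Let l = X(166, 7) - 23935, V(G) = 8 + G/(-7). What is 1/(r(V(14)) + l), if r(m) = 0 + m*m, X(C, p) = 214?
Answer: -1/23685 ≈ -4.2221e-5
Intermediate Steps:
V(G) = 8 - G/7 (V(G) = 8 + G*(-1/7) = 8 - G/7)
r(m) = m**2 (r(m) = 0 + m**2 = m**2)
l = -23721 (l = 214 - 23935 = -23721)
1/(r(V(14)) + l) = 1/((8 - 1/7*14)**2 - 23721) = 1/((8 - 2)**2 - 23721) = 1/(6**2 - 23721) = 1/(36 - 23721) = 1/(-23685) = -1/23685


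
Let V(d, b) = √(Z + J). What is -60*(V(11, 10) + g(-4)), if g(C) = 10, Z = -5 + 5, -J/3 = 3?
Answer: -600 - 180*I ≈ -600.0 - 180.0*I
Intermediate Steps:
J = -9 (J = -3*3 = -9)
Z = 0
V(d, b) = 3*I (V(d, b) = √(0 - 9) = √(-9) = 3*I)
-60*(V(11, 10) + g(-4)) = -60*(3*I + 10) = -60*(10 + 3*I) = -600 - 180*I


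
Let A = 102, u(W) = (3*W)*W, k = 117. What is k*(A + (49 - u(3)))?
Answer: 14508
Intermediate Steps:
u(W) = 3*W²
k*(A + (49 - u(3))) = 117*(102 + (49 - 3*3²)) = 117*(102 + (49 - 3*9)) = 117*(102 + (49 - 1*27)) = 117*(102 + (49 - 27)) = 117*(102 + 22) = 117*124 = 14508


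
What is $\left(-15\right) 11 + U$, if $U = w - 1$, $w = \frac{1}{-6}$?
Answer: $- \frac{997}{6} \approx -166.17$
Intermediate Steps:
$w = - \frac{1}{6} \approx -0.16667$
$U = - \frac{7}{6}$ ($U = - \frac{1}{6} - 1 = - \frac{7}{6} \approx -1.1667$)
$\left(-15\right) 11 + U = \left(-15\right) 11 - \frac{7}{6} = -165 - \frac{7}{6} = - \frac{997}{6}$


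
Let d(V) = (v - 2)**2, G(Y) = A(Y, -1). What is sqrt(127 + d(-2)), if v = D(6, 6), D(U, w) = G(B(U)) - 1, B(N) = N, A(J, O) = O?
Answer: sqrt(143) ≈ 11.958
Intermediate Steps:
G(Y) = -1
D(U, w) = -2 (D(U, w) = -1 - 1 = -2)
v = -2
d(V) = 16 (d(V) = (-2 - 2)**2 = (-4)**2 = 16)
sqrt(127 + d(-2)) = sqrt(127 + 16) = sqrt(143)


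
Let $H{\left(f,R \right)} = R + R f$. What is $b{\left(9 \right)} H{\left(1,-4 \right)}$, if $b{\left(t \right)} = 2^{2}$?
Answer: $-32$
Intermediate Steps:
$b{\left(t \right)} = 4$
$b{\left(9 \right)} H{\left(1,-4 \right)} = 4 \left(- 4 \left(1 + 1\right)\right) = 4 \left(\left(-4\right) 2\right) = 4 \left(-8\right) = -32$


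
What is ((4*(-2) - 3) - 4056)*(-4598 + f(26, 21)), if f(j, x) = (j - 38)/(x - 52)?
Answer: 579653242/31 ≈ 1.8698e+7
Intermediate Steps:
f(j, x) = (-38 + j)/(-52 + x)
((4*(-2) - 3) - 4056)*(-4598 + f(26, 21)) = ((4*(-2) - 3) - 4056)*(-4598 + (-38 + 26)/(-52 + 21)) = ((-8 - 3) - 4056)*(-4598 - 12/(-31)) = (-11 - 4056)*(-4598 - 1/31*(-12)) = -4067*(-4598 + 12/31) = -4067*(-142526/31) = 579653242/31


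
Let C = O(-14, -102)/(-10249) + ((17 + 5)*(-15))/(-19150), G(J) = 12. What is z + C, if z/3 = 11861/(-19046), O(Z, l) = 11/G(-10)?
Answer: -4151840534933/2242876196460 ≈ -1.8511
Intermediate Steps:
O(Z, l) = 11/12
C = 4037539/235522020 (C = (11/12)/(-10249) + ((17 + 5)*(-15))/(-19150) = (11/12)*(-1/10249) + (22*(-15))*(-1/19150) = -11/122988 - 330*(-1/19150) = -11/122988 + 33/1915 = 4037539/235522020 ≈ 0.017143)
z = -35583/19046 (z = 3*(11861/(-19046)) = 3*(11861*(-1/19046)) = 3*(-11861/19046) = -35583/19046 ≈ -1.8683)
z + C = -35583/19046 + 4037539/235522020 = -4151840534933/2242876196460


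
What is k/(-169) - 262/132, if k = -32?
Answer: -20027/11154 ≈ -1.7955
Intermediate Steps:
k/(-169) - 262/132 = -32/(-169) - 262/132 = -32*(-1/169) - 262*1/132 = 32/169 - 131/66 = -20027/11154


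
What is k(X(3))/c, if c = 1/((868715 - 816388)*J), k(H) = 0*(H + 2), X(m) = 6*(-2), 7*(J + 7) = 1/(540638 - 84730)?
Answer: 0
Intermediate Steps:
J = -22339491/3191356 (J = -7 + 1/(7*(540638 - 84730)) = -7 + (1/7)/455908 = -7 + (1/7)*(1/455908) = -7 + 1/3191356 = -22339491/3191356 ≈ -7.0000)
X(m) = -12
k(H) = 0 (k(H) = 0*(2 + H) = 0)
c = -3191356/1168958545557 (c = 1/((868715 - 816388)*(-22339491/3191356)) = -3191356/22339491/52327 = (1/52327)*(-3191356/22339491) = -3191356/1168958545557 ≈ -2.7301e-6)
k(X(3))/c = 0/(-3191356/1168958545557) = 0*(-1168958545557/3191356) = 0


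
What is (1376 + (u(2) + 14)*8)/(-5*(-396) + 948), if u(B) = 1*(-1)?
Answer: 185/366 ≈ 0.50546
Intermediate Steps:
u(B) = -1
(1376 + (u(2) + 14)*8)/(-5*(-396) + 948) = (1376 + (-1 + 14)*8)/(-5*(-396) + 948) = (1376 + 13*8)/(1980 + 948) = (1376 + 104)/2928 = 1480*(1/2928) = 185/366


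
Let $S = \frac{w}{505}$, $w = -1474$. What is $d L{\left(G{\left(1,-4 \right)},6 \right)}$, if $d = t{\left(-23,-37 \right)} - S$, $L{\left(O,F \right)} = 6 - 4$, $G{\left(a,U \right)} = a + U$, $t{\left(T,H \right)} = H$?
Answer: $- \frac{34422}{505} \approx -68.162$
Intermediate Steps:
$S = - \frac{1474}{505} \approx -2.9188$
$G{\left(a,U \right)} = U + a$
$L{\left(O,F \right)} = 2$
$d = - \frac{17211}{505}$ ($d = -37 - - \frac{1474}{505} = -37 + \frac{1474}{505} = - \frac{17211}{505} \approx -34.081$)
$d L{\left(G{\left(1,-4 \right)},6 \right)} = \left(- \frac{17211}{505}\right) 2 = - \frac{34422}{505}$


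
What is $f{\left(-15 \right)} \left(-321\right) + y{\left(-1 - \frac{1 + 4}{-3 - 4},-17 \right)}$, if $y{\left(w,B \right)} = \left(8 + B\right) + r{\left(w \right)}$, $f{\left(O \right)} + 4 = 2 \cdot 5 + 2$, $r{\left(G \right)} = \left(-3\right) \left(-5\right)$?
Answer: $-2562$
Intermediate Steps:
$r{\left(G \right)} = 15$
$f{\left(O \right)} = 8$ ($f{\left(O \right)} = -4 + \left(2 \cdot 5 + 2\right) = -4 + \left(10 + 2\right) = -4 + 12 = 8$)
$y{\left(w,B \right)} = 23 + B$ ($y{\left(w,B \right)} = \left(8 + B\right) + 15 = 23 + B$)
$f{\left(-15 \right)} \left(-321\right) + y{\left(-1 - \frac{1 + 4}{-3 - 4},-17 \right)} = 8 \left(-321\right) + \left(23 - 17\right) = -2568 + 6 = -2562$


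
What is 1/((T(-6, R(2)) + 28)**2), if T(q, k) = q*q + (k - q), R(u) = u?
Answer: 1/5184 ≈ 0.00019290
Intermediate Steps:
T(q, k) = k + q**2 - q (T(q, k) = q**2 + (k - q) = k + q**2 - q)
1/((T(-6, R(2)) + 28)**2) = 1/(((2 + (-6)**2 - 1*(-6)) + 28)**2) = 1/(((2 + 36 + 6) + 28)**2) = 1/((44 + 28)**2) = 1/(72**2) = 1/5184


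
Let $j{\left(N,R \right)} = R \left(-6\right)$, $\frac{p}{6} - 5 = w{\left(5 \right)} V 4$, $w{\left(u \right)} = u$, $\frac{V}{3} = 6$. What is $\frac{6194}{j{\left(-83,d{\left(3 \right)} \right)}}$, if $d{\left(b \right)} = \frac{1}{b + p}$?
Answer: $-2263907$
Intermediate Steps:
$V = 18$ ($V = 3 \cdot 6 = 18$)
$p = 2190$ ($p = 30 + 6 \cdot 5 \cdot 18 \cdot 4 = 30 + 6 \cdot 90 \cdot 4 = 30 + 6 \cdot 360 = 30 + 2160 = 2190$)
$d{\left(b \right)} = \frac{1}{2190 + b}$ ($d{\left(b \right)} = \frac{1}{b + 2190} = \frac{1}{2190 + b}$)
$j{\left(N,R \right)} = - 6 R$
$\frac{6194}{j{\left(-83,d{\left(3 \right)} \right)}} = \frac{6194}{\left(-6\right) \frac{1}{2190 + 3}} = \frac{6194}{\left(-6\right) \frac{1}{2193}} = \frac{6194}{- \frac{2}{731}} = 6194 \left(- \frac{731}{2}\right) = -2263907$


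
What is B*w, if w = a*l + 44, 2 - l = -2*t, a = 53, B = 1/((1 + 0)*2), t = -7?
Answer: -296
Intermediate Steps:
B = ½ (B = 1/(1*2) = 1/2 = ½ ≈ 0.50000)
l = -12 (l = 2 - (-2)*(-7) = 2 - 1*14 = 2 - 14 = -12)
w = -592 (w = 53*(-12) + 44 = -636 + 44 = -592)
B*w = (½)*(-592) = -296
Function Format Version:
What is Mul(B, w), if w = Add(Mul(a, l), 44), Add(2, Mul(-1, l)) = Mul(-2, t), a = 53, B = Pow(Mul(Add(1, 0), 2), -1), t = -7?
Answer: -296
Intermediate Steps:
B = Rational(1, 2) (B = Pow(Mul(1, 2), -1) = Pow(2, -1) = Rational(1, 2) ≈ 0.50000)
l = -12 (l = Add(2, Mul(-1, Mul(-2, -7))) = Add(2, Mul(-1, 14)) = Add(2, -14) = -12)
w = -592 (w = Add(Mul(53, -12), 44) = Add(-636, 44) = -592)
Mul(B, w) = Mul(Rational(1, 2), -592) = -296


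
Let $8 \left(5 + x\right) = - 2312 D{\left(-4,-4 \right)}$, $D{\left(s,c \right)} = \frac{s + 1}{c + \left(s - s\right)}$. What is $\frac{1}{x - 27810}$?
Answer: $- \frac{4}{112127} \approx -3.5674 \cdot 10^{-5}$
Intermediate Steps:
$D{\left(s,c \right)} = \frac{1 + s}{c}$ ($D{\left(s,c \right)} = \frac{1 + s}{c + 0} = \frac{1 + s}{c}$)
$x = - \frac{887}{4}$ ($x = -5 + \frac{\left(-2312\right) \frac{1 - 4}{-4}}{8} = -5 + \frac{\left(-2312\right) \left(\left(- \frac{1}{4}\right) \left(-3\right)\right)}{8} = -5 + \frac{\left(-2312\right) \frac{3}{4}}{8} = -5 + \frac{1}{8} \left(-1734\right) = -5 - \frac{867}{4} = - \frac{887}{4} \approx -221.75$)
$\frac{1}{x - 27810} = \frac{1}{- \frac{887}{4} - 27810} = \frac{1}{- \frac{112127}{4}} = - \frac{4}{112127}$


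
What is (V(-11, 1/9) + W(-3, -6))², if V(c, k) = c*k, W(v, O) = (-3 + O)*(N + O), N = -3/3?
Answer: 309136/81 ≈ 3816.5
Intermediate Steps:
N = -1 (N = -3*⅓ = -1)
W(v, O) = (-1 + O)*(-3 + O) (W(v, O) = (-3 + O)*(-1 + O) = (-1 + O)*(-3 + O))
(V(-11, 1/9) + W(-3, -6))² = (-11/9 + (3 + (-6)² - 4*(-6)))² = (-11*⅑ + (3 + 36 + 24))² = (-11/9 + 63)² = (556/9)² = 309136/81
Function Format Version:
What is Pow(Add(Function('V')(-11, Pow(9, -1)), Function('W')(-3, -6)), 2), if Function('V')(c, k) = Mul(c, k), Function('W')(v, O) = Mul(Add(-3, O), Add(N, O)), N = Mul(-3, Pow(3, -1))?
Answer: Rational(309136, 81) ≈ 3816.5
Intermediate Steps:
N = -1 (N = Mul(-3, Rational(1, 3)) = -1)
Function('W')(v, O) = Mul(Add(-1, O), Add(-3, O)) (Function('W')(v, O) = Mul(Add(-3, O), Add(-1, O)) = Mul(Add(-1, O), Add(-3, O)))
Pow(Add(Function('V')(-11, Pow(9, -1)), Function('W')(-3, -6)), 2) = Pow(Add(Mul(-11, Pow(9, -1)), Add(3, Pow(-6, 2), Mul(-4, -6))), 2) = Pow(Add(Mul(-11, Rational(1, 9)), Add(3, 36, 24)), 2) = Pow(Add(Rational(-11, 9), 63), 2) = Pow(Rational(556, 9), 2) = Rational(309136, 81)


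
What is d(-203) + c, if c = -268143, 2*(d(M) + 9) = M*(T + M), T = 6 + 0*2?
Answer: -496313/2 ≈ -2.4816e+5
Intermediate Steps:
T = 6 (T = 6 + 0 = 6)
d(M) = -9 + M*(6 + M)/2 (d(M) = -9 + (M*(6 + M))/2 = -9 + M*(6 + M)/2)
d(-203) + c = (-9 + (½)*(-203)² + 3*(-203)) - 268143 = (-9 + (½)*41209 - 609) - 268143 = (-9 + 41209/2 - 609) - 268143 = 39973/2 - 268143 = -496313/2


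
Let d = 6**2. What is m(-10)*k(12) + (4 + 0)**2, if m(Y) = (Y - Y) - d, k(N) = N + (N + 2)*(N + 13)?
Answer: -13016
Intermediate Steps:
d = 36
k(N) = N + (2 + N)*(13 + N)
m(Y) = -36 (m(Y) = (Y - Y) - 1*36 = 0 - 36 = -36)
m(-10)*k(12) + (4 + 0)**2 = -36*(26 + 12**2 + 16*12) + (4 + 0)**2 = -36*(26 + 144 + 192) + 4**2 = -36*362 + 16 = -13032 + 16 = -13016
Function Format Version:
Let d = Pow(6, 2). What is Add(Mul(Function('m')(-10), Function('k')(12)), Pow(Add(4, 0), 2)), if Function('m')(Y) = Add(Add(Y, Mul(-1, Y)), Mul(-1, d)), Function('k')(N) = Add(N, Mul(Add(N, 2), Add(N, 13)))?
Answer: -13016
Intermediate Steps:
d = 36
Function('k')(N) = Add(N, Mul(Add(2, N), Add(13, N)))
Function('m')(Y) = -36 (Function('m')(Y) = Add(Add(Y, Mul(-1, Y)), Mul(-1, 36)) = Add(0, -36) = -36)
Add(Mul(Function('m')(-10), Function('k')(12)), Pow(Add(4, 0), 2)) = Add(Mul(-36, Add(26, Pow(12, 2), Mul(16, 12))), Pow(Add(4, 0), 2)) = Add(Mul(-36, Add(26, 144, 192)), Pow(4, 2)) = Add(Mul(-36, 362), 16) = Add(-13032, 16) = -13016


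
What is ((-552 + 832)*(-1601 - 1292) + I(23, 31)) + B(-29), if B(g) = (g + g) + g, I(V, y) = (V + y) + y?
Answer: -810042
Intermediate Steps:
I(V, y) = V + 2*y
B(g) = 3*g (B(g) = 2*g + g = 3*g)
((-552 + 832)*(-1601 - 1292) + I(23, 31)) + B(-29) = ((-552 + 832)*(-1601 - 1292) + (23 + 2*31)) + 3*(-29) = (280*(-2893) + (23 + 62)) - 87 = (-810040 + 85) - 87 = -809955 - 87 = -810042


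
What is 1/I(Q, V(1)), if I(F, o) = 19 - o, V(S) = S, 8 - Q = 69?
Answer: 1/18 ≈ 0.055556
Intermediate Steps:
Q = -61 (Q = 8 - 1*69 = 8 - 69 = -61)
1/I(Q, V(1)) = 1/(19 - 1*1) = 1/(19 - 1) = 1/18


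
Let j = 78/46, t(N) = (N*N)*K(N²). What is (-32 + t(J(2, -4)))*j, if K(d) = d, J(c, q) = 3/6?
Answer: -19929/368 ≈ -54.155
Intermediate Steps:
J(c, q) = ½ (J(c, q) = 3*(⅙) = ½)
t(N) = N⁴ (t(N) = (N*N)*N² = N²*N² = N⁴)
j = 39/23 (j = 78*(1/46) = 39/23 ≈ 1.6957)
(-32 + t(J(2, -4)))*j = (-32 + (½)⁴)*(39/23) = (-32 + 1/16)*(39/23) = -511/16*39/23 = -19929/368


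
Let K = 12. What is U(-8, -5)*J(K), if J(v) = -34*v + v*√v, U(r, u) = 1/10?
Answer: -204/5 + 12*√3/5 ≈ -36.643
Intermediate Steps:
U(r, u) = ⅒
J(v) = v^(3/2) - 34*v (J(v) = -34*v + v^(3/2) = v^(3/2) - 34*v)
U(-8, -5)*J(K) = (12^(3/2) - 34*12)/10 = (24*√3 - 408)/10 = (-408 + 24*√3)/10 = -204/5 + 12*√3/5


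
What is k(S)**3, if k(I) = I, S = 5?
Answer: 125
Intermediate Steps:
k(S)**3 = 5**3 = 125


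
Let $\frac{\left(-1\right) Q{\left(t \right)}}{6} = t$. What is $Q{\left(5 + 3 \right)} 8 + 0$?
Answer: $-384$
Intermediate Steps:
$Q{\left(t \right)} = - 6 t$
$Q{\left(5 + 3 \right)} 8 + 0 = - 6 \left(5 + 3\right) 8 + 0 = \left(-6\right) 8 \cdot 8 + 0 = \left(-48\right) 8 + 0 = -384 + 0 = -384$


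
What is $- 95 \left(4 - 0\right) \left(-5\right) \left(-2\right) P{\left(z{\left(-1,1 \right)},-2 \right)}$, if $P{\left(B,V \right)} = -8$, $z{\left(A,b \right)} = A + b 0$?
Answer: $30400$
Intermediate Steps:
$z{\left(A,b \right)} = A$ ($z{\left(A,b \right)} = A + 0 = A$)
$- 95 \left(4 - 0\right) \left(-5\right) \left(-2\right) P{\left(z{\left(-1,1 \right)},-2 \right)} = - 95 \left(4 - 0\right) \left(-5\right) \left(-2\right) \left(-8\right) = - 95 \left(4 + 0\right) \left(-5\right) \left(-2\right) \left(-8\right) = - 95 \cdot 4 \left(-5\right) \left(-2\right) \left(-8\right) = - 95 \left(\left(-20\right) \left(-2\right)\right) \left(-8\right) = \left(-95\right) 40 \left(-8\right) = \left(-3800\right) \left(-8\right) = 30400$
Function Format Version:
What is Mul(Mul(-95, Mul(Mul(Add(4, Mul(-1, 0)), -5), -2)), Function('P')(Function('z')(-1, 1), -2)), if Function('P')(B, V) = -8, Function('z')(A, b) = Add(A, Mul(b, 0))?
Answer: 30400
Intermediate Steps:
Function('z')(A, b) = A (Function('z')(A, b) = Add(A, 0) = A)
Mul(Mul(-95, Mul(Mul(Add(4, Mul(-1, 0)), -5), -2)), Function('P')(Function('z')(-1, 1), -2)) = Mul(Mul(-95, Mul(Mul(Add(4, Mul(-1, 0)), -5), -2)), -8) = Mul(Mul(-95, Mul(Mul(Add(4, 0), -5), -2)), -8) = Mul(Mul(-95, Mul(Mul(4, -5), -2)), -8) = Mul(Mul(-95, Mul(-20, -2)), -8) = Mul(Mul(-95, 40), -8) = Mul(-3800, -8) = 30400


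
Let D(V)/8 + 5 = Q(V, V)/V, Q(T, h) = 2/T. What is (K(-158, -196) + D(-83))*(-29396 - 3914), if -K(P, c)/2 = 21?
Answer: 18816219420/6889 ≈ 2.7313e+6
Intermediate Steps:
K(P, c) = -42 (K(P, c) = -2*21 = -42)
D(V) = -40 + 16/V**2 (D(V) = -40 + 8*((2/V)/V) = -40 + 8*(2/V**2) = -40 + 16/V**2)
(K(-158, -196) + D(-83))*(-29396 - 3914) = (-42 + (-40 + 16/(-83)**2))*(-29396 - 3914) = (-42 + (-40 + 16*(1/6889)))*(-33310) = (-42 + (-40 + 16/6889))*(-33310) = (-42 - 275544/6889)*(-33310) = -564882/6889*(-33310) = 18816219420/6889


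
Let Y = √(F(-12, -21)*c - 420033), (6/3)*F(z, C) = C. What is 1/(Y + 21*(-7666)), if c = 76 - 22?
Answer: -26831/4319485466 - 5*I*√4206/12958456398 ≈ -6.2116e-6 - 2.5024e-8*I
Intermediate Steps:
F(z, C) = C/2
c = 54
Y = 10*I*√4206 (Y = √(((½)*(-21))*54 - 420033) = √(-21/2*54 - 420033) = √(-567 - 420033) = √(-420600) = 10*I*√4206 ≈ 648.54*I)
1/(Y + 21*(-7666)) = 1/(10*I*√4206 + 21*(-7666)) = 1/(10*I*√4206 - 160986) = 1/(-160986 + 10*I*√4206)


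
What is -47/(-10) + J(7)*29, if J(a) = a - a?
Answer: 47/10 ≈ 4.7000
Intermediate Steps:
J(a) = 0
-47/(-10) + J(7)*29 = -47/(-10) + 0*29 = -47*(-1/10) + 0 = 47/10 + 0 = 47/10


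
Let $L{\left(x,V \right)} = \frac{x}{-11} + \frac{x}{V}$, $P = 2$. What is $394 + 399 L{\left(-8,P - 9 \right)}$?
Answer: $\frac{12542}{11} \approx 1140.2$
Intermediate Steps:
$L{\left(x,V \right)} = - \frac{x}{11} + \frac{x}{V}$ ($L{\left(x,V \right)} = x \left(- \frac{1}{11}\right) + \frac{x}{V} = - \frac{x}{11} + \frac{x}{V}$)
$394 + 399 L{\left(-8,P - 9 \right)} = 394 + 399 \left(\left(- \frac{1}{11}\right) \left(-8\right) - \frac{8}{2 - 9}\right) = 394 + 399 \left(\frac{8}{11} - \frac{8}{-7}\right) = 394 + 399 \left(\frac{8}{11} - - \frac{8}{7}\right) = 394 + 399 \left(\frac{8}{11} + \frac{8}{7}\right) = 394 + 399 \cdot \frac{144}{77} = 394 + \frac{8208}{11} = \frac{12542}{11}$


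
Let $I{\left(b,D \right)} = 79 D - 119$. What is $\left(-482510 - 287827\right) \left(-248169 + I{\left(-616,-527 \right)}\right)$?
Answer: $223336873377$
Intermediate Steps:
$I{\left(b,D \right)} = -119 + 79 D$
$\left(-482510 - 287827\right) \left(-248169 + I{\left(-616,-527 \right)}\right) = \left(-482510 - 287827\right) \left(-248169 + \left(-119 + 79 \left(-527\right)\right)\right) = - 770337 \left(-248169 - 41752\right) = \left(-770337\right) \left(-289921\right) = 223336873377$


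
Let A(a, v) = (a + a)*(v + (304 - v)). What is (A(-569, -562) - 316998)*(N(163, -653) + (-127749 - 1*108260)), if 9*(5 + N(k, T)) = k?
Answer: 1408081270850/9 ≈ 1.5645e+11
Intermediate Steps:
N(k, T) = -5 + k/9
A(a, v) = 608*a (A(a, v) = (2*a)*304 = 608*a)
(A(-569, -562) - 316998)*(N(163, -653) + (-127749 - 1*108260)) = (608*(-569) - 316998)*((-5 + (⅑)*163) + (-127749 - 1*108260)) = (-345952 - 316998)*((-5 + 163/9) + (-127749 - 108260)) = -662950*(118/9 - 236009) = -662950*(-2123963/9) = 1408081270850/9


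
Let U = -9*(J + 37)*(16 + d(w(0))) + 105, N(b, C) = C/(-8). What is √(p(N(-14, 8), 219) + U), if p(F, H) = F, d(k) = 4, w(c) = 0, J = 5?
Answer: 4*I*√466 ≈ 86.348*I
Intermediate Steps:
N(b, C) = -C/8 (N(b, C) = C*(-⅛) = -C/8)
U = -7455 (U = -9*(5 + 37)*(16 + 4) + 105 = -378*20 + 105 = -9*840 + 105 = -7560 + 105 = -7455)
√(p(N(-14, 8), 219) + U) = √(-⅛*8 - 7455) = √(-1 - 7455) = √(-7456) = 4*I*√466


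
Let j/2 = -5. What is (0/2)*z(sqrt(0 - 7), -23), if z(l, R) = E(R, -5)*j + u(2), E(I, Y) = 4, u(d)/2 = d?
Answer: 0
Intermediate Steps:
j = -10 (j = 2*(-5) = -10)
u(d) = 2*d
z(l, R) = -36 (z(l, R) = 4*(-10) + 2*2 = -40 + 4 = -36)
(0/2)*z(sqrt(0 - 7), -23) = (0/2)*(-36) = (0*(1/2))*(-36) = 0*(-36) = 0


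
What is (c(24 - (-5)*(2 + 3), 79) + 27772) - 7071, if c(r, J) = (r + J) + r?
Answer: 20878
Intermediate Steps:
c(r, J) = J + 2*r (c(r, J) = (J + r) + r = J + 2*r)
(c(24 - (-5)*(2 + 3), 79) + 27772) - 7071 = ((79 + 2*(24 - (-5)*(2 + 3))) + 27772) - 7071 = ((79 + 2*(24 - (-5)*5)) + 27772) - 7071 = ((79 + 2*(24 - 1*(-25))) + 27772) - 7071 = ((79 + 2*(24 + 25)) + 27772) - 7071 = ((79 + 2*49) + 27772) - 7071 = ((79 + 98) + 27772) - 7071 = (177 + 27772) - 7071 = 27949 - 7071 = 20878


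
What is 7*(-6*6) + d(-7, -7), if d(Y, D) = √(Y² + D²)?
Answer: -252 + 7*√2 ≈ -242.10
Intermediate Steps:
d(Y, D) = √(D² + Y²)
7*(-6*6) + d(-7, -7) = 7*(-6*6) + √((-7)² + (-7)²) = 7*(-36) + √(49 + 49) = -252 + √98 = -252 + 7*√2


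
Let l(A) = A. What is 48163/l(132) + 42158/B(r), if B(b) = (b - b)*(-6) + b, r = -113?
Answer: -122437/14916 ≈ -8.2084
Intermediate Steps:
B(b) = b (B(b) = 0*(-6) + b = 0 + b = b)
48163/l(132) + 42158/B(r) = 48163/132 + 42158/(-113) = 48163*(1/132) + 42158*(-1/113) = 48163/132 - 42158/113 = -122437/14916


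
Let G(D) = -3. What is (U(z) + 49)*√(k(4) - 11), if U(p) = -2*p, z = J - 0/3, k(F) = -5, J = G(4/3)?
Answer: 220*I ≈ 220.0*I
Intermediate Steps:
J = -3
z = -3 (z = -3 - 0/3 = -3 - 1*0 = -3 + 0 = -3)
(U(z) + 49)*√(k(4) - 11) = (-2*(-3) + 49)*√(-5 - 11) = (6 + 49)*√(-16) = 55*(4*I) = 220*I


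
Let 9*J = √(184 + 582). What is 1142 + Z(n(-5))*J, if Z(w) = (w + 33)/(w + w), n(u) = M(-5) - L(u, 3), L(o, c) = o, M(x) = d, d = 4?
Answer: 1142 + 7*√766/27 ≈ 1149.2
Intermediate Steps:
M(x) = 4
n(u) = 4 - u
J = √766/9 (J = √(184 + 582)/9 = √766/9 ≈ 3.0752)
Z(w) = (33 + w)/(2*w) (Z(w) = (33 + w)/((2*w)) = (33 + w)*(1/(2*w)) = (33 + w)/(2*w))
1142 + Z(n(-5))*J = 1142 + ((33 + (4 - 1*(-5)))/(2*(4 - 1*(-5))))*(√766/9) = 1142 + ((33 + (4 + 5))/(2*(4 + 5)))*(√766/9) = 1142 + ((½)*(33 + 9)/9)*(√766/9) = 1142 + ((½)*(⅑)*42)*(√766/9) = 1142 + 7*(√766/9)/3 = 1142 + 7*√766/27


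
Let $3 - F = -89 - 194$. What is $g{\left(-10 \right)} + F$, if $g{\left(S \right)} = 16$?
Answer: $302$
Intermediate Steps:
$F = 286$ ($F = 3 - \left(-89 - 194\right) = 3 - -283 = 3 + 283 = 286$)
$g{\left(-10 \right)} + F = 16 + 286 = 302$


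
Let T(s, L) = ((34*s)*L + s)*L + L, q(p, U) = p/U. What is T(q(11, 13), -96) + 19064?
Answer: 284024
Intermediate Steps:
T(s, L) = L + L*(s + 34*L*s) (T(s, L) = (34*L*s + s)*L + L = (s + 34*L*s)*L + L = L*(s + 34*L*s) + L = L + L*(s + 34*L*s))
T(q(11, 13), -96) + 19064 = -96*(1 + 11/13 + 34*(-96)*(11/13)) + 19064 = -96*(1 + 11/13 - 35904/13) + 19064 = -96*(-2760) + 19064 = 264960 + 19064 = 284024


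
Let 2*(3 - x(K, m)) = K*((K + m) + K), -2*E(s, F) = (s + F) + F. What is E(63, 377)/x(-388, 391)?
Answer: 817/149374 ≈ 0.0054695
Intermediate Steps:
E(s, F) = -F - s/2 (E(s, F) = -((s + F) + F)/2 = -((F + s) + F)/2 = -(s + 2*F)/2 = -F - s/2)
x(K, m) = 3 - K*(m + 2*K)/2 (x(K, m) = 3 - K*((K + m) + K)/2 = 3 - K*(m + 2*K)/2)
E(63, 377)/x(-388, 391) = (-1*377 - ½*63)/(3 - 1*(-388)² - ½*(-388)*391) = (-377 - 63/2)/(3 - 1*150544 + 75854) = -817/(2*(3 - 150544 + 75854)) = -817/2/(-74687) = -817/2*(-1/74687) = 817/149374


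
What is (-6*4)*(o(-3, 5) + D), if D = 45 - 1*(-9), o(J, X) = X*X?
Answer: -1896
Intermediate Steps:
o(J, X) = X²
D = 54 (D = 45 + 9 = 54)
(-6*4)*(o(-3, 5) + D) = (-6*4)*(5² + 54) = -24*(25 + 54) = -24*79 = -1896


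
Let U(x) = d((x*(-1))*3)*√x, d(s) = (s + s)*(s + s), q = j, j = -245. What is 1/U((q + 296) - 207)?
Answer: -I*√39/68335488 ≈ -9.1387e-8*I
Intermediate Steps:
q = -245
d(s) = 4*s² (d(s) = (2*s)*(2*s) = 4*s²)
U(x) = 36*x^(5/2) (U(x) = (4*((x*(-1))*3)²)*√x = (4*(-x*3)²)*√x = (4*(-3*x)²)*√x = (4*(9*x²))*√x = (36*x²)*√x = 36*x^(5/2))
1/U((q + 296) - 207) = 1/(36*((-245 + 296) - 207)^(5/2)) = 1/(36*(51 - 207)^(5/2)) = 1/(36*(-156)^(5/2)) = 1/(36*(48672*I*√39)) = 1/(1752192*I*√39) = -I*√39/68335488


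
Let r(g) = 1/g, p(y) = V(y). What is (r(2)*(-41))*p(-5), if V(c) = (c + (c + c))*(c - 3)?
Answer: -2460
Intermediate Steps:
V(c) = 3*c*(-3 + c) (V(c) = (c + 2*c)*(-3 + c) = (3*c)*(-3 + c) = 3*c*(-3 + c))
p(y) = 3*y*(-3 + y)
r(g) = 1/g
(r(2)*(-41))*p(-5) = (-41/2)*(3*(-5)*(-3 - 5)) = ((1/2)*(-41))*(3*(-5)*(-8)) = -41/2*120 = -2460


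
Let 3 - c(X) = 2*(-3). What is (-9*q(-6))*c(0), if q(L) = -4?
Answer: 324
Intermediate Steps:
c(X) = 9 (c(X) = 3 - 2*(-3) = 3 - 1*(-6) = 3 + 6 = 9)
(-9*q(-6))*c(0) = -9*(-4)*9 = 36*9 = 324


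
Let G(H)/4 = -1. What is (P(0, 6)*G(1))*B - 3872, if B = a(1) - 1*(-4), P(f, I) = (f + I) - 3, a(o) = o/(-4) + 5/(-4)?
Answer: -3902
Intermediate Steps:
a(o) = -5/4 - o/4 (a(o) = o*(-¼) + 5*(-¼) = -o/4 - 5/4 = -5/4 - o/4)
G(H) = -4 (G(H) = 4*(-1) = -4)
P(f, I) = -3 + I + f (P(f, I) = (I + f) - 3 = -3 + I + f)
B = 5/2 (B = (-5/4 - ¼*1) - 1*(-4) = (-5/4 - ¼) + 4 = -3/2 + 4 = 5/2 ≈ 2.5000)
(P(0, 6)*G(1))*B - 3872 = ((-3 + 6 + 0)*(-4))*(5/2) - 3872 = (3*(-4))*(5/2) - 3872 = -12*5/2 - 3872 = -30 - 3872 = -3902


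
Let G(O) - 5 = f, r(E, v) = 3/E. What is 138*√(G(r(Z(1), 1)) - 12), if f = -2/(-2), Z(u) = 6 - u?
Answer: 138*I*√6 ≈ 338.03*I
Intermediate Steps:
f = 1 (f = -2*(-½) = 1)
G(O) = 6 (G(O) = 5 + 1 = 6)
138*√(G(r(Z(1), 1)) - 12) = 138*√(6 - 12) = 138*√(-6) = 138*(I*√6) = 138*I*√6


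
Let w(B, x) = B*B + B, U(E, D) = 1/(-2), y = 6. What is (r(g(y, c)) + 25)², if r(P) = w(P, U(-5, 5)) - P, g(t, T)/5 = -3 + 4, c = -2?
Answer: 2500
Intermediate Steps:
U(E, D) = -½
g(t, T) = 5 (g(t, T) = 5*(-3 + 4) = 5*1 = 5)
w(B, x) = B + B² (w(B, x) = B² + B = B + B²)
r(P) = -P + P*(1 + P) (r(P) = P*(1 + P) - P = -P + P*(1 + P))
(r(g(y, c)) + 25)² = (5² + 25)² = (25 + 25)² = 50² = 2500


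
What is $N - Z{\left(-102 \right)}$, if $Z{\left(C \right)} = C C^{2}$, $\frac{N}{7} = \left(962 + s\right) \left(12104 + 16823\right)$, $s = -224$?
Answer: $150498090$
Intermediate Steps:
$N = 149436882$ ($N = 7 \left(962 - 224\right) \left(12104 + 16823\right) = 7 \cdot 738 \cdot 28927 = 7 \cdot 21348126 = 149436882$)
$Z{\left(C \right)} = C^{3}$
$N - Z{\left(-102 \right)} = 149436882 - \left(-102\right)^{3} = 149436882 - -1061208 = 149436882 + 1061208 = 150498090$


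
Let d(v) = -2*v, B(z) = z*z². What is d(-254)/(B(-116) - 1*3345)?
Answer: -508/1564241 ≈ -0.00032476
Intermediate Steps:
B(z) = z³
d(-254)/(B(-116) - 1*3345) = (-2*(-254))/((-116)³ - 1*3345) = 508/(-1560896 - 3345) = 508/(-1564241) = 508*(-1/1564241) = -508/1564241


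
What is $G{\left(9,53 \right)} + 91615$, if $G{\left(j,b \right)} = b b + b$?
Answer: $94477$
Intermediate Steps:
$G{\left(j,b \right)} = b + b^{2}$ ($G{\left(j,b \right)} = b^{2} + b = b + b^{2}$)
$G{\left(9,53 \right)} + 91615 = 53 \left(1 + 53\right) + 91615 = 53 \cdot 54 + 91615 = 2862 + 91615 = 94477$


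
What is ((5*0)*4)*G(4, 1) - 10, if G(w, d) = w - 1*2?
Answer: -10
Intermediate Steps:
G(w, d) = -2 + w (G(w, d) = w - 2 = -2 + w)
((5*0)*4)*G(4, 1) - 10 = ((5*0)*4)*(-2 + 4) - 10 = (0*4)*2 - 10 = 0*2 - 10 = 0 - 10 = -10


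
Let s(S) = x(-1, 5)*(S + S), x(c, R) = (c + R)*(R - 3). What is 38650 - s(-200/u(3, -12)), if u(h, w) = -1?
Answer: 35450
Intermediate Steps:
x(c, R) = (-3 + R)*(R + c) (x(c, R) = (R + c)*(-3 + R) = (-3 + R)*(R + c))
s(S) = 16*S (s(S) = (5² - 3*5 - 3*(-1) + 5*(-1))*(S + S) = (25 - 15 + 3 - 5)*(2*S) = 8*(2*S) = 16*S)
38650 - s(-200/u(3, -12)) = 38650 - 16*(-200/(-1)) = 38650 - 16*(-200*(-1)) = 38650 - 16*200 = 38650 - 1*3200 = 38650 - 3200 = 35450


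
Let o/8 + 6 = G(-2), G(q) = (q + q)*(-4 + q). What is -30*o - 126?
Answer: -4446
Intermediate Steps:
G(q) = 2*q*(-4 + q) (G(q) = (2*q)*(-4 + q) = 2*q*(-4 + q))
o = 144 (o = -48 + 8*(2*(-2)*(-4 - 2)) = -48 + 8*(2*(-2)*(-6)) = -48 + 8*24 = -48 + 192 = 144)
-30*o - 126 = -30*144 - 126 = -4320 - 126 = -4446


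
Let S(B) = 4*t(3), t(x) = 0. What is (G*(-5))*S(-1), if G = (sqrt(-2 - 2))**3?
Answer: 0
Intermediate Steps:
G = -8*I (G = (sqrt(-4))**3 = (2*I)**3 = -8*I ≈ -8.0*I)
S(B) = 0 (S(B) = 4*0 = 0)
(G*(-5))*S(-1) = (-8*I*(-5))*0 = (40*I)*0 = 0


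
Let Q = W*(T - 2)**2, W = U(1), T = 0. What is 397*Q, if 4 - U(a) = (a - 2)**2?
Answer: 4764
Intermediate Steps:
U(a) = 4 - (-2 + a)**2 (U(a) = 4 - (a - 2)**2 = 4 - (-2 + a)**2)
W = 3 (W = 1*(4 - 1*1) = 1*(4 - 1) = 1*3 = 3)
Q = 12 (Q = 3*(0 - 2)**2 = 3*(-2)**2 = 3*4 = 12)
397*Q = 397*12 = 4764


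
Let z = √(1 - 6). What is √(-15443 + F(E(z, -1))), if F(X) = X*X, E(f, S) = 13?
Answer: I*√15274 ≈ 123.59*I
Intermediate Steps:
z = I*√5 (z = √(-5) = I*√5 ≈ 2.2361*I)
F(X) = X²
√(-15443 + F(E(z, -1))) = √(-15443 + 13²) = √(-15443 + 169) = √(-15274) = I*√15274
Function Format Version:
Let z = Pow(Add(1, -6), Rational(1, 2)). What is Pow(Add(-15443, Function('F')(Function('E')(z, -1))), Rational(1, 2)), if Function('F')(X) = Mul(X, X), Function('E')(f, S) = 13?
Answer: Mul(I, Pow(15274, Rational(1, 2))) ≈ Mul(123.59, I)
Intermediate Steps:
z = Mul(I, Pow(5, Rational(1, 2))) (z = Pow(-5, Rational(1, 2)) = Mul(I, Pow(5, Rational(1, 2))) ≈ Mul(2.2361, I))
Function('F')(X) = Pow(X, 2)
Pow(Add(-15443, Function('F')(Function('E')(z, -1))), Rational(1, 2)) = Pow(Add(-15443, Pow(13, 2)), Rational(1, 2)) = Pow(Add(-15443, 169), Rational(1, 2)) = Pow(-15274, Rational(1, 2)) = Mul(I, Pow(15274, Rational(1, 2)))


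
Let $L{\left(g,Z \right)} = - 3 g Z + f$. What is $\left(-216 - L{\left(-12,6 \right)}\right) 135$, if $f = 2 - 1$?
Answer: $-58455$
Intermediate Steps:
$f = 1$ ($f = 2 - 1 = 1$)
$L{\left(g,Z \right)} = 1 - 3 Z g$ ($L{\left(g,Z \right)} = - 3 g Z + 1 = - 3 Z g + 1 = 1 - 3 Z g$)
$\left(-216 - L{\left(-12,6 \right)}\right) 135 = \left(-216 - \left(1 - 18 \left(-12\right)\right)\right) 135 = \left(-216 - \left(1 + 216\right)\right) 135 = \left(-216 - 217\right) 135 = \left(-433\right) 135 = -58455$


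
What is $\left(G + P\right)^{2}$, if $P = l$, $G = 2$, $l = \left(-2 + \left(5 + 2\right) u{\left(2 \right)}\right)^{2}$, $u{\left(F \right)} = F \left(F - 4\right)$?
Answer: $813604$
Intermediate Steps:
$u{\left(F \right)} = F \left(-4 + F\right)$
$l = 900$ ($l = \left(-2 + \left(5 + 2\right) 2 \left(-4 + 2\right)\right)^{2} = \left(-2 + 7 \cdot 2 \left(-2\right)\right)^{2} = \left(-2 + 7 \left(-4\right)\right)^{2} = \left(-2 - 28\right)^{2} = \left(-30\right)^{2} = 900$)
$P = 900$
$\left(G + P\right)^{2} = \left(2 + 900\right)^{2} = 902^{2} = 813604$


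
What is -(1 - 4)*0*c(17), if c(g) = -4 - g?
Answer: 0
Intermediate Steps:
-(1 - 4)*0*c(17) = -(1 - 4)*0*(-4 - 1*17) = -(-3*0)*(-4 - 17) = -0*(-21) = -1*0 = 0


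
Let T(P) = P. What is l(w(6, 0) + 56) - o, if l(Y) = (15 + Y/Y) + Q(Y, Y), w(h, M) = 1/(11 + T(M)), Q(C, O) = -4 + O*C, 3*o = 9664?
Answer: -22921/363 ≈ -63.143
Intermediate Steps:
o = 9664/3 (o = (1/3)*9664 = 9664/3 ≈ 3221.3)
Q(C, O) = -4 + C*O
w(h, M) = 1/(11 + M)
l(Y) = 12 + Y**2 (l(Y) = (15 + Y/Y) + (-4 + Y*Y) = (15 + 1) + (-4 + Y**2) = 16 + (-4 + Y**2) = 12 + Y**2)
l(w(6, 0) + 56) - o = (12 + (1/(11 + 0) + 56)**2) - 1*9664/3 = (12 + (1/11 + 56)**2) - 9664/3 = (12 + (617/11)**2) - 9664/3 = (12 + 380689/121) - 9664/3 = 382141/121 - 9664/3 = -22921/363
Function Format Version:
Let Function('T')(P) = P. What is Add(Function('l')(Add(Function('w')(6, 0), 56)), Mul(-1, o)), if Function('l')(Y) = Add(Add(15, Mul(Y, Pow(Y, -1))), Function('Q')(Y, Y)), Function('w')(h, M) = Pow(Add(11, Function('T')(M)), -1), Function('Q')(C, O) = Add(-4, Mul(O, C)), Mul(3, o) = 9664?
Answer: Rational(-22921, 363) ≈ -63.143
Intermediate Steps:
o = Rational(9664, 3) (o = Mul(Rational(1, 3), 9664) = Rational(9664, 3) ≈ 3221.3)
Function('Q')(C, O) = Add(-4, Mul(C, O))
Function('w')(h, M) = Pow(Add(11, M), -1)
Function('l')(Y) = Add(12, Pow(Y, 2)) (Function('l')(Y) = Add(Add(15, Mul(Y, Pow(Y, -1))), Add(-4, Mul(Y, Y))) = Add(Add(15, 1), Add(-4, Pow(Y, 2))) = Add(16, Add(-4, Pow(Y, 2))) = Add(12, Pow(Y, 2)))
Add(Function('l')(Add(Function('w')(6, 0), 56)), Mul(-1, o)) = Add(Add(12, Pow(Add(Pow(Add(11, 0), -1), 56), 2)), Mul(-1, Rational(9664, 3))) = Add(Add(12, Pow(Add(Pow(11, -1), 56), 2)), Rational(-9664, 3)) = Add(Add(12, Pow(Add(Rational(1, 11), 56), 2)), Rational(-9664, 3)) = Add(Add(12, Pow(Rational(617, 11), 2)), Rational(-9664, 3)) = Add(Add(12, Rational(380689, 121)), Rational(-9664, 3)) = Add(Rational(382141, 121), Rational(-9664, 3)) = Rational(-22921, 363)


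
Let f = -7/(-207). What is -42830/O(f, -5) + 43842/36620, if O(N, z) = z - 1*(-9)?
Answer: -98016202/9155 ≈ -10706.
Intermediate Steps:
f = 7/207 (f = -7*(-1/207) = 7/207 ≈ 0.033816)
O(N, z) = 9 + z (O(N, z) = z + 9 = 9 + z)
-42830/O(f, -5) + 43842/36620 = -42830/(9 - 5) + 43842/36620 = -42830/4 + 43842*(1/36620) = -42830*1/4 + 21921/18310 = -21415/2 + 21921/18310 = -98016202/9155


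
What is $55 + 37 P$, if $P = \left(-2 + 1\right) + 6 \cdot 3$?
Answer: $684$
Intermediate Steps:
$P = 17$ ($P = -1 + 18 = 17$)
$55 + 37 P = 55 + 37 \cdot 17 = 55 + 629 = 684$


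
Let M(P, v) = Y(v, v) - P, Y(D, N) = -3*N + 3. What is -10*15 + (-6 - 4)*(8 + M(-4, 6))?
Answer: -120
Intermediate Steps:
Y(D, N) = 3 - 3*N
M(P, v) = 3 - P - 3*v (M(P, v) = (3 - 3*v) - P = 3 - P - 3*v)
-10*15 + (-6 - 4)*(8 + M(-4, 6)) = -10*15 + (-6 - 4)*(8 + (3 - 1*(-4) - 3*6)) = -150 - 10*(8 + (3 + 4 - 18)) = -150 - 10*(8 - 11) = -150 - 10*(-3) = -150 + 30 = -120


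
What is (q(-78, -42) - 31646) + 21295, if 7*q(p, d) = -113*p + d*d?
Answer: -61879/7 ≈ -8839.9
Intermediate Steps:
q(p, d) = -113*p/7 + d²/7 (q(p, d) = (-113*p + d*d)/7 = (-113*p + d²)/7 = (d² - 113*p)/7 = -113*p/7 + d²/7)
(q(-78, -42) - 31646) + 21295 = ((-113/7*(-78) + (⅐)*(-42)²) - 31646) + 21295 = ((8814/7 + (⅐)*1764) - 31646) + 21295 = ((8814/7 + 252) - 31646) + 21295 = (10578/7 - 31646) + 21295 = -210944/7 + 21295 = -61879/7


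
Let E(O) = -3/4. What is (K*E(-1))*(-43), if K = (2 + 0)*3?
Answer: 387/2 ≈ 193.50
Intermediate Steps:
E(O) = -3/4 (E(O) = -3*1/4 = -3/4)
K = 6 (K = 2*3 = 6)
(K*E(-1))*(-43) = (6*(-3/4))*(-43) = -9/2*(-43) = 387/2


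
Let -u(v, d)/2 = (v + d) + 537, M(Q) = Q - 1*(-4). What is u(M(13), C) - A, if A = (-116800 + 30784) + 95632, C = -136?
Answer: -10452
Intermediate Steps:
M(Q) = 4 + Q (M(Q) = Q + 4 = 4 + Q)
u(v, d) = -1074 - 2*d - 2*v (u(v, d) = -2*((v + d) + 537) = -2*((d + v) + 537) = -2*(537 + d + v) = -1074 - 2*d - 2*v)
A = 9616 (A = -86016 + 95632 = 9616)
u(M(13), C) - A = (-1074 - 2*(-136) - 2*(4 + 13)) - 1*9616 = (-1074 + 272 - 2*17) - 9616 = (-1074 + 272 - 34) - 9616 = -836 - 9616 = -10452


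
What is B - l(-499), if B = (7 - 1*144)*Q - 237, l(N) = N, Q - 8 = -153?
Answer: 20127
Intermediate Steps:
Q = -145 (Q = 8 - 153 = -145)
B = 19628 (B = (7 - 1*144)*(-145) - 237 = (7 - 144)*(-145) - 237 = -137*(-145) - 237 = 19865 - 237 = 19628)
B - l(-499) = 19628 - 1*(-499) = 19628 + 499 = 20127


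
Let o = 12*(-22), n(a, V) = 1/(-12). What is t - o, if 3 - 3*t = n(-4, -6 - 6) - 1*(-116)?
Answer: 8149/36 ≈ 226.36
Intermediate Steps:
n(a, V) = -1/12
t = -1355/36 (t = 1 - (-1/12 - 1*(-116))/3 = 1 - (-1/12 + 116)/3 = 1 - ⅓*1391/12 = 1 - 1391/36 = -1355/36 ≈ -37.639)
o = -264
t - o = -1355/36 - 1*(-264) = -1355/36 + 264 = 8149/36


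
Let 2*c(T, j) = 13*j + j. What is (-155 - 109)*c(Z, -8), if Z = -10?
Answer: 14784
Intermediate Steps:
c(T, j) = 7*j (c(T, j) = (13*j + j)/2 = (14*j)/2 = 7*j)
(-155 - 109)*c(Z, -8) = (-155 - 109)*(7*(-8)) = -264*(-56) = 14784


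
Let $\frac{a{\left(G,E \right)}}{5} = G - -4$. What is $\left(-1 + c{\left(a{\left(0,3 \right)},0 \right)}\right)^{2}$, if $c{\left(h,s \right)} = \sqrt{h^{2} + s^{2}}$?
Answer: $361$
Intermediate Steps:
$a{\left(G,E \right)} = 20 + 5 G$ ($a{\left(G,E \right)} = 5 \left(G - -4\right) = 5 \left(G + 4\right) = 5 \left(4 + G\right) = 20 + 5 G$)
$\left(-1 + c{\left(a{\left(0,3 \right)},0 \right)}\right)^{2} = \left(-1 + \sqrt{\left(20 + 5 \cdot 0\right)^{2} + 0^{2}}\right)^{2} = \left(-1 + \sqrt{\left(20 + 0\right)^{2} + 0}\right)^{2} = \left(-1 + \sqrt{20^{2} + 0}\right)^{2} = \left(-1 + \sqrt{400 + 0}\right)^{2} = \left(-1 + \sqrt{400}\right)^{2} = \left(-1 + 20\right)^{2} = 19^{2} = 361$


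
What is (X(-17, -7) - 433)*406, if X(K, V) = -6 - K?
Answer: -171332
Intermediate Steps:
(X(-17, -7) - 433)*406 = ((-6 - 1*(-17)) - 433)*406 = ((-6 + 17) - 433)*406 = (11 - 433)*406 = -422*406 = -171332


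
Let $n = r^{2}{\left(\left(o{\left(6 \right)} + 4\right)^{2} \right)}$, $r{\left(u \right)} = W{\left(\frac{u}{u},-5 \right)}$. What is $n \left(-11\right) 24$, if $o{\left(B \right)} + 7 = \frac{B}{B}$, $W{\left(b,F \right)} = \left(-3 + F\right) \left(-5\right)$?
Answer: $-422400$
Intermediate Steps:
$W{\left(b,F \right)} = 15 - 5 F$
$o{\left(B \right)} = -6$ ($o{\left(B \right)} = -7 + \frac{B}{B} = -7 + 1 = -6$)
$r{\left(u \right)} = 40$ ($r{\left(u \right)} = 15 - -25 = 15 + 25 = 40$)
$n = 1600$ ($n = 40^{2} = 1600$)
$n \left(-11\right) 24 = 1600 \left(-11\right) 24 = \left(-17600\right) 24 = -422400$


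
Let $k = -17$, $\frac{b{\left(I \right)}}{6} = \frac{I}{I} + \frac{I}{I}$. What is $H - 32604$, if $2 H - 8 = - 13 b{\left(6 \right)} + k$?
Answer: $- \frac{65373}{2} \approx -32687.0$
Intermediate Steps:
$b{\left(I \right)} = 12$ ($b{\left(I \right)} = 6 \left(\frac{I}{I} + \frac{I}{I}\right) = 6 \left(1 + 1\right) = 6 \cdot 2 = 12$)
$H = - \frac{165}{2}$ ($H = 4 + \frac{\left(-13\right) 12 - 17}{2} = 4 + \frac{-156 - 17}{2} = 4 + \frac{1}{2} \left(-173\right) = 4 - \frac{173}{2} = - \frac{165}{2} \approx -82.5$)
$H - 32604 = - \frac{165}{2} - 32604 = - \frac{65373}{2}$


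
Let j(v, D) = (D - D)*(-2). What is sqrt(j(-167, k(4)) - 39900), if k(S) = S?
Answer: 10*I*sqrt(399) ≈ 199.75*I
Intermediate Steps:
j(v, D) = 0 (j(v, D) = 0*(-2) = 0)
sqrt(j(-167, k(4)) - 39900) = sqrt(0 - 39900) = sqrt(-39900) = 10*I*sqrt(399)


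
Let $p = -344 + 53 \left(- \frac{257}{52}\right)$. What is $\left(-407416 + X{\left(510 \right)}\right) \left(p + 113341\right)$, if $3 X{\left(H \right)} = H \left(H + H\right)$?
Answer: $- \frac{342963494392}{13} \approx -2.6382 \cdot 10^{10}$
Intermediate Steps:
$p = - \frac{31509}{52}$ ($p = -344 + 53 \left(\left(-257\right) \frac{1}{52}\right) = -344 + 53 \left(- \frac{257}{52}\right) = -344 - \frac{13621}{52} = - \frac{31509}{52} \approx -605.94$)
$X{\left(H \right)} = \frac{2 H^{2}}{3}$ ($X{\left(H \right)} = \frac{H \left(H + H\right)}{3} = \frac{H 2 H}{3} = \frac{2 H^{2}}{3}$)
$\left(-407416 + X{\left(510 \right)}\right) \left(p + 113341\right) = \left(-407416 + \frac{2 \cdot 510^{2}}{3}\right) \left(- \frac{31509}{52} + 113341\right) = \left(-407416 + \frac{2}{3} \cdot 260100\right) \frac{5862223}{52} = \left(-407416 + 173400\right) \frac{5862223}{52} = \left(-234016\right) \frac{5862223}{52} = - \frac{342963494392}{13}$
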